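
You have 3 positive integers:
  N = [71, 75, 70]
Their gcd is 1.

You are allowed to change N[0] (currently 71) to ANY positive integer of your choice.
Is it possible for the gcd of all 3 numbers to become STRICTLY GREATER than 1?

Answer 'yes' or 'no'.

Current gcd = 1
gcd of all OTHER numbers (without N[0]=71): gcd([75, 70]) = 5
The new gcd after any change is gcd(5, new_value).
This can be at most 5.
Since 5 > old gcd 1, the gcd CAN increase (e.g., set N[0] = 5).

Answer: yes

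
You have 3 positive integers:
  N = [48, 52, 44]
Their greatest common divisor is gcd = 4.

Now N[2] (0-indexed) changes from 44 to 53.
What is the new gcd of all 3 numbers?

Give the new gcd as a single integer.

Answer: 1

Derivation:
Numbers: [48, 52, 44], gcd = 4
Change: index 2, 44 -> 53
gcd of the OTHER numbers (without index 2): gcd([48, 52]) = 4
New gcd = gcd(g_others, new_val) = gcd(4, 53) = 1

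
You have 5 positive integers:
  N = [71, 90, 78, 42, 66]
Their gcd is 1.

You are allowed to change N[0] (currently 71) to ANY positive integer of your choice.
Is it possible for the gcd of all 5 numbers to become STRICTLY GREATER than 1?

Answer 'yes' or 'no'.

Current gcd = 1
gcd of all OTHER numbers (without N[0]=71): gcd([90, 78, 42, 66]) = 6
The new gcd after any change is gcd(6, new_value).
This can be at most 6.
Since 6 > old gcd 1, the gcd CAN increase (e.g., set N[0] = 6).

Answer: yes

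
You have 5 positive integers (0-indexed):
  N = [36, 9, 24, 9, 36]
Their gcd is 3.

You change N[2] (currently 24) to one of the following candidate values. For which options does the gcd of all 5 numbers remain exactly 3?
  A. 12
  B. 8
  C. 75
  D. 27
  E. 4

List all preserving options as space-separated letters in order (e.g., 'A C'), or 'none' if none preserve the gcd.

Answer: A C

Derivation:
Old gcd = 3; gcd of others (without N[2]) = 9
New gcd for candidate v: gcd(9, v). Preserves old gcd iff gcd(9, v) = 3.
  Option A: v=12, gcd(9,12)=3 -> preserves
  Option B: v=8, gcd(9,8)=1 -> changes
  Option C: v=75, gcd(9,75)=3 -> preserves
  Option D: v=27, gcd(9,27)=9 -> changes
  Option E: v=4, gcd(9,4)=1 -> changes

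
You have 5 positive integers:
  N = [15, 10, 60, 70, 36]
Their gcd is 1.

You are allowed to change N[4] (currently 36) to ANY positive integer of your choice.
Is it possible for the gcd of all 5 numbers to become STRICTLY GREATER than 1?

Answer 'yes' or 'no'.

Answer: yes

Derivation:
Current gcd = 1
gcd of all OTHER numbers (without N[4]=36): gcd([15, 10, 60, 70]) = 5
The new gcd after any change is gcd(5, new_value).
This can be at most 5.
Since 5 > old gcd 1, the gcd CAN increase (e.g., set N[4] = 5).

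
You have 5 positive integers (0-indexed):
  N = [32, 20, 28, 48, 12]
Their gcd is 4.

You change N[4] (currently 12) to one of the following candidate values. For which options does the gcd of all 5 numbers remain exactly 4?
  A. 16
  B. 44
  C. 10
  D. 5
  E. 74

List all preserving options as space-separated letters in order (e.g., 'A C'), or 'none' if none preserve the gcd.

Old gcd = 4; gcd of others (without N[4]) = 4
New gcd for candidate v: gcd(4, v). Preserves old gcd iff gcd(4, v) = 4.
  Option A: v=16, gcd(4,16)=4 -> preserves
  Option B: v=44, gcd(4,44)=4 -> preserves
  Option C: v=10, gcd(4,10)=2 -> changes
  Option D: v=5, gcd(4,5)=1 -> changes
  Option E: v=74, gcd(4,74)=2 -> changes

Answer: A B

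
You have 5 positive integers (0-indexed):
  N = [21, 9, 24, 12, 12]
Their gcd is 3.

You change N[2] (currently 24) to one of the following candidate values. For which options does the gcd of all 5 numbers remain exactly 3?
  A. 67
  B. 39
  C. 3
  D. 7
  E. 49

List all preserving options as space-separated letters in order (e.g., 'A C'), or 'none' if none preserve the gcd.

Old gcd = 3; gcd of others (without N[2]) = 3
New gcd for candidate v: gcd(3, v). Preserves old gcd iff gcd(3, v) = 3.
  Option A: v=67, gcd(3,67)=1 -> changes
  Option B: v=39, gcd(3,39)=3 -> preserves
  Option C: v=3, gcd(3,3)=3 -> preserves
  Option D: v=7, gcd(3,7)=1 -> changes
  Option E: v=49, gcd(3,49)=1 -> changes

Answer: B C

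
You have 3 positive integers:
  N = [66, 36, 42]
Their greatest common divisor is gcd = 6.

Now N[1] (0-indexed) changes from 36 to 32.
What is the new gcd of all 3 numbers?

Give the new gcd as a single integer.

Answer: 2

Derivation:
Numbers: [66, 36, 42], gcd = 6
Change: index 1, 36 -> 32
gcd of the OTHER numbers (without index 1): gcd([66, 42]) = 6
New gcd = gcd(g_others, new_val) = gcd(6, 32) = 2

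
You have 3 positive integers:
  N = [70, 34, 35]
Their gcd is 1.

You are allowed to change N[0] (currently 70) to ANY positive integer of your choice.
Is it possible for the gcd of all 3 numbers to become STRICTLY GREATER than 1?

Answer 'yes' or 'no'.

Answer: no

Derivation:
Current gcd = 1
gcd of all OTHER numbers (without N[0]=70): gcd([34, 35]) = 1
The new gcd after any change is gcd(1, new_value).
This can be at most 1.
Since 1 = old gcd 1, the gcd can only stay the same or decrease.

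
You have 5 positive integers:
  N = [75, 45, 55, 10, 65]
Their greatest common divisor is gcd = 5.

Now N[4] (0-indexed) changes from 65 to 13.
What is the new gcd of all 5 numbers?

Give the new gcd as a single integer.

Numbers: [75, 45, 55, 10, 65], gcd = 5
Change: index 4, 65 -> 13
gcd of the OTHER numbers (without index 4): gcd([75, 45, 55, 10]) = 5
New gcd = gcd(g_others, new_val) = gcd(5, 13) = 1

Answer: 1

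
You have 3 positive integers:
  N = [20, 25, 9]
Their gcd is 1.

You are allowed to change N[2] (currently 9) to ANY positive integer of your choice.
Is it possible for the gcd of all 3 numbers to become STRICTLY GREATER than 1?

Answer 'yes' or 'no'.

Answer: yes

Derivation:
Current gcd = 1
gcd of all OTHER numbers (without N[2]=9): gcd([20, 25]) = 5
The new gcd after any change is gcd(5, new_value).
This can be at most 5.
Since 5 > old gcd 1, the gcd CAN increase (e.g., set N[2] = 5).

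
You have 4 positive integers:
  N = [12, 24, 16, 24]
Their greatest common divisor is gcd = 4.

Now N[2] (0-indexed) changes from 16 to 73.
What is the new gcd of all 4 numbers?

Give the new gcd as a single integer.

Answer: 1

Derivation:
Numbers: [12, 24, 16, 24], gcd = 4
Change: index 2, 16 -> 73
gcd of the OTHER numbers (without index 2): gcd([12, 24, 24]) = 12
New gcd = gcd(g_others, new_val) = gcd(12, 73) = 1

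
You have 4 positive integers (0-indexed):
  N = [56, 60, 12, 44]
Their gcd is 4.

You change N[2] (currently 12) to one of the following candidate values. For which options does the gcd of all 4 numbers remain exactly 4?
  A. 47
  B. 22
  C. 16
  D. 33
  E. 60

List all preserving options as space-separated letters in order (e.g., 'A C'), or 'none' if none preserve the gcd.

Answer: C E

Derivation:
Old gcd = 4; gcd of others (without N[2]) = 4
New gcd for candidate v: gcd(4, v). Preserves old gcd iff gcd(4, v) = 4.
  Option A: v=47, gcd(4,47)=1 -> changes
  Option B: v=22, gcd(4,22)=2 -> changes
  Option C: v=16, gcd(4,16)=4 -> preserves
  Option D: v=33, gcd(4,33)=1 -> changes
  Option E: v=60, gcd(4,60)=4 -> preserves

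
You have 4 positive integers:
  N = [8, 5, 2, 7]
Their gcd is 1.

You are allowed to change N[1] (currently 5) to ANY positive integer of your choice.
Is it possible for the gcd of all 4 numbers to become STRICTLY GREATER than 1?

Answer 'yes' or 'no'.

Current gcd = 1
gcd of all OTHER numbers (without N[1]=5): gcd([8, 2, 7]) = 1
The new gcd after any change is gcd(1, new_value).
This can be at most 1.
Since 1 = old gcd 1, the gcd can only stay the same or decrease.

Answer: no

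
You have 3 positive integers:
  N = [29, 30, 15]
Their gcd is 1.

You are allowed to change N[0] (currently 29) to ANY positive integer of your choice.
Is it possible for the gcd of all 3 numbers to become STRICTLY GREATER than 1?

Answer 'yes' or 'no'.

Current gcd = 1
gcd of all OTHER numbers (without N[0]=29): gcd([30, 15]) = 15
The new gcd after any change is gcd(15, new_value).
This can be at most 15.
Since 15 > old gcd 1, the gcd CAN increase (e.g., set N[0] = 15).

Answer: yes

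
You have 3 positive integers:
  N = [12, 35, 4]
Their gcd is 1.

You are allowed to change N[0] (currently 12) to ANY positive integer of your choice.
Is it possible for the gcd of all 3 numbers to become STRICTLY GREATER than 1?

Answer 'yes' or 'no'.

Answer: no

Derivation:
Current gcd = 1
gcd of all OTHER numbers (without N[0]=12): gcd([35, 4]) = 1
The new gcd after any change is gcd(1, new_value).
This can be at most 1.
Since 1 = old gcd 1, the gcd can only stay the same or decrease.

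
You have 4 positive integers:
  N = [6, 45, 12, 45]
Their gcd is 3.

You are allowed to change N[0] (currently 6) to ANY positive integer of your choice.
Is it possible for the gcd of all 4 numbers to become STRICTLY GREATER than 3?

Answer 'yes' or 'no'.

Current gcd = 3
gcd of all OTHER numbers (without N[0]=6): gcd([45, 12, 45]) = 3
The new gcd after any change is gcd(3, new_value).
This can be at most 3.
Since 3 = old gcd 3, the gcd can only stay the same or decrease.

Answer: no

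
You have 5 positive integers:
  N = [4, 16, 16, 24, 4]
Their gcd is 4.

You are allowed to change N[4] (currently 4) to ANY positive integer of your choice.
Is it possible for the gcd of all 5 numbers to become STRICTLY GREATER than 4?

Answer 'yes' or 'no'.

Answer: no

Derivation:
Current gcd = 4
gcd of all OTHER numbers (without N[4]=4): gcd([4, 16, 16, 24]) = 4
The new gcd after any change is gcd(4, new_value).
This can be at most 4.
Since 4 = old gcd 4, the gcd can only stay the same or decrease.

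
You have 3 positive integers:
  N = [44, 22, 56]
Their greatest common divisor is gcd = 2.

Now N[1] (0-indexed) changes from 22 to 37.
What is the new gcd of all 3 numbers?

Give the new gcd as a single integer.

Numbers: [44, 22, 56], gcd = 2
Change: index 1, 22 -> 37
gcd of the OTHER numbers (without index 1): gcd([44, 56]) = 4
New gcd = gcd(g_others, new_val) = gcd(4, 37) = 1

Answer: 1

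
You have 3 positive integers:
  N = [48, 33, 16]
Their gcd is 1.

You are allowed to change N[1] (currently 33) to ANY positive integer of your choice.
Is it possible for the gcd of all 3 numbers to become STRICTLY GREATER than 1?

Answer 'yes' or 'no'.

Answer: yes

Derivation:
Current gcd = 1
gcd of all OTHER numbers (without N[1]=33): gcd([48, 16]) = 16
The new gcd after any change is gcd(16, new_value).
This can be at most 16.
Since 16 > old gcd 1, the gcd CAN increase (e.g., set N[1] = 16).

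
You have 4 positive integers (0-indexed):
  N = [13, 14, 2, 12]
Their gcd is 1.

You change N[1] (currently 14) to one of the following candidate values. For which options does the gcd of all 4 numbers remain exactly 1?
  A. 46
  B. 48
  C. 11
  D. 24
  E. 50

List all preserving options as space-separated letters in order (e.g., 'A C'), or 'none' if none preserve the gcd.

Answer: A B C D E

Derivation:
Old gcd = 1; gcd of others (without N[1]) = 1
New gcd for candidate v: gcd(1, v). Preserves old gcd iff gcd(1, v) = 1.
  Option A: v=46, gcd(1,46)=1 -> preserves
  Option B: v=48, gcd(1,48)=1 -> preserves
  Option C: v=11, gcd(1,11)=1 -> preserves
  Option D: v=24, gcd(1,24)=1 -> preserves
  Option E: v=50, gcd(1,50)=1 -> preserves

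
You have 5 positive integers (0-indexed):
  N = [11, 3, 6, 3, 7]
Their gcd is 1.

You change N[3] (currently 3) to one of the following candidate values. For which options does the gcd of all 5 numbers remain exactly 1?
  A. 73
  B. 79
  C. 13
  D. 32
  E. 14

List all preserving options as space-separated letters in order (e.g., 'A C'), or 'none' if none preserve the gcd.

Answer: A B C D E

Derivation:
Old gcd = 1; gcd of others (without N[3]) = 1
New gcd for candidate v: gcd(1, v). Preserves old gcd iff gcd(1, v) = 1.
  Option A: v=73, gcd(1,73)=1 -> preserves
  Option B: v=79, gcd(1,79)=1 -> preserves
  Option C: v=13, gcd(1,13)=1 -> preserves
  Option D: v=32, gcd(1,32)=1 -> preserves
  Option E: v=14, gcd(1,14)=1 -> preserves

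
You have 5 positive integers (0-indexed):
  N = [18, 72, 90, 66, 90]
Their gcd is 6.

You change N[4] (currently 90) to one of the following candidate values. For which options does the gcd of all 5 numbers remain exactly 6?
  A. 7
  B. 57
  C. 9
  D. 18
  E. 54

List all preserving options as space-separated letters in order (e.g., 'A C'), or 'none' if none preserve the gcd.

Old gcd = 6; gcd of others (without N[4]) = 6
New gcd for candidate v: gcd(6, v). Preserves old gcd iff gcd(6, v) = 6.
  Option A: v=7, gcd(6,7)=1 -> changes
  Option B: v=57, gcd(6,57)=3 -> changes
  Option C: v=9, gcd(6,9)=3 -> changes
  Option D: v=18, gcd(6,18)=6 -> preserves
  Option E: v=54, gcd(6,54)=6 -> preserves

Answer: D E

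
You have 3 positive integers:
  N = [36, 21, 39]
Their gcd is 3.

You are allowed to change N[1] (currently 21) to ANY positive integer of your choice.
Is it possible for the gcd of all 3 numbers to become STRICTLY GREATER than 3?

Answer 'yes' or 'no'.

Current gcd = 3
gcd of all OTHER numbers (without N[1]=21): gcd([36, 39]) = 3
The new gcd after any change is gcd(3, new_value).
This can be at most 3.
Since 3 = old gcd 3, the gcd can only stay the same or decrease.

Answer: no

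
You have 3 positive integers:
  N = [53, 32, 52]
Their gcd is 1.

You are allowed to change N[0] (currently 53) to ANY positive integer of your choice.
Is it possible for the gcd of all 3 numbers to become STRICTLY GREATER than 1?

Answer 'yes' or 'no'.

Answer: yes

Derivation:
Current gcd = 1
gcd of all OTHER numbers (without N[0]=53): gcd([32, 52]) = 4
The new gcd after any change is gcd(4, new_value).
This can be at most 4.
Since 4 > old gcd 1, the gcd CAN increase (e.g., set N[0] = 4).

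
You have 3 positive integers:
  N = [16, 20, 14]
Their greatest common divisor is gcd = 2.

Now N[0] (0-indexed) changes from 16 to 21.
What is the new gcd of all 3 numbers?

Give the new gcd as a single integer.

Numbers: [16, 20, 14], gcd = 2
Change: index 0, 16 -> 21
gcd of the OTHER numbers (without index 0): gcd([20, 14]) = 2
New gcd = gcd(g_others, new_val) = gcd(2, 21) = 1

Answer: 1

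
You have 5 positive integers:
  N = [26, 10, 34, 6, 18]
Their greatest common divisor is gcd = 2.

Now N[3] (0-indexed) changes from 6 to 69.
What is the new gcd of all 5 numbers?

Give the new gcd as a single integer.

Answer: 1

Derivation:
Numbers: [26, 10, 34, 6, 18], gcd = 2
Change: index 3, 6 -> 69
gcd of the OTHER numbers (without index 3): gcd([26, 10, 34, 18]) = 2
New gcd = gcd(g_others, new_val) = gcd(2, 69) = 1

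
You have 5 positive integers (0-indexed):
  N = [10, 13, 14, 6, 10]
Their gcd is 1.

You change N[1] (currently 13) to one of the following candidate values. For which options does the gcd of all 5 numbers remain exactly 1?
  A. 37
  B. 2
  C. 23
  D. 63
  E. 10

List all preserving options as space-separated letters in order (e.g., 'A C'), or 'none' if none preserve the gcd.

Old gcd = 1; gcd of others (without N[1]) = 2
New gcd for candidate v: gcd(2, v). Preserves old gcd iff gcd(2, v) = 1.
  Option A: v=37, gcd(2,37)=1 -> preserves
  Option B: v=2, gcd(2,2)=2 -> changes
  Option C: v=23, gcd(2,23)=1 -> preserves
  Option D: v=63, gcd(2,63)=1 -> preserves
  Option E: v=10, gcd(2,10)=2 -> changes

Answer: A C D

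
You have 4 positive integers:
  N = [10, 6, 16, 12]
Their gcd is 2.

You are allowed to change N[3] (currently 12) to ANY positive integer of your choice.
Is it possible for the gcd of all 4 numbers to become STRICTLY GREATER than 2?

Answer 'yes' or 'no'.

Current gcd = 2
gcd of all OTHER numbers (without N[3]=12): gcd([10, 6, 16]) = 2
The new gcd after any change is gcd(2, new_value).
This can be at most 2.
Since 2 = old gcd 2, the gcd can only stay the same or decrease.

Answer: no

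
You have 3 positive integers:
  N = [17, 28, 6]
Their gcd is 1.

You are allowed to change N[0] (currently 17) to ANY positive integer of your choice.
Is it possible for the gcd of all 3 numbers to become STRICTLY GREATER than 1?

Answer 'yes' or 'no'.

Answer: yes

Derivation:
Current gcd = 1
gcd of all OTHER numbers (without N[0]=17): gcd([28, 6]) = 2
The new gcd after any change is gcd(2, new_value).
This can be at most 2.
Since 2 > old gcd 1, the gcd CAN increase (e.g., set N[0] = 2).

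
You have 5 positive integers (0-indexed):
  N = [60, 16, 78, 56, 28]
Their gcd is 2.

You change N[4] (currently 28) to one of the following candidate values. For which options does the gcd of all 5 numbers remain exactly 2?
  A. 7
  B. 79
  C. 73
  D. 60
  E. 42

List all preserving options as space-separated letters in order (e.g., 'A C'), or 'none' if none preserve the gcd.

Answer: D E

Derivation:
Old gcd = 2; gcd of others (without N[4]) = 2
New gcd for candidate v: gcd(2, v). Preserves old gcd iff gcd(2, v) = 2.
  Option A: v=7, gcd(2,7)=1 -> changes
  Option B: v=79, gcd(2,79)=1 -> changes
  Option C: v=73, gcd(2,73)=1 -> changes
  Option D: v=60, gcd(2,60)=2 -> preserves
  Option E: v=42, gcd(2,42)=2 -> preserves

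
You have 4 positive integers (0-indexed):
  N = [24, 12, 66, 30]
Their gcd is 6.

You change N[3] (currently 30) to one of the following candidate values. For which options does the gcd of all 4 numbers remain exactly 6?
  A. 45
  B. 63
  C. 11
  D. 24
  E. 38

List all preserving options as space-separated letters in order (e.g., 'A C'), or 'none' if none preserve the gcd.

Answer: D

Derivation:
Old gcd = 6; gcd of others (without N[3]) = 6
New gcd for candidate v: gcd(6, v). Preserves old gcd iff gcd(6, v) = 6.
  Option A: v=45, gcd(6,45)=3 -> changes
  Option B: v=63, gcd(6,63)=3 -> changes
  Option C: v=11, gcd(6,11)=1 -> changes
  Option D: v=24, gcd(6,24)=6 -> preserves
  Option E: v=38, gcd(6,38)=2 -> changes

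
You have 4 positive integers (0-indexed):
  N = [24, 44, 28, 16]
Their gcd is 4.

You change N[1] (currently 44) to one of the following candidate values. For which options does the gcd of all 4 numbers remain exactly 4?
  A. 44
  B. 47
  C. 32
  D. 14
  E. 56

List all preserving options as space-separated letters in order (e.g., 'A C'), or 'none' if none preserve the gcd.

Answer: A C E

Derivation:
Old gcd = 4; gcd of others (without N[1]) = 4
New gcd for candidate v: gcd(4, v). Preserves old gcd iff gcd(4, v) = 4.
  Option A: v=44, gcd(4,44)=4 -> preserves
  Option B: v=47, gcd(4,47)=1 -> changes
  Option C: v=32, gcd(4,32)=4 -> preserves
  Option D: v=14, gcd(4,14)=2 -> changes
  Option E: v=56, gcd(4,56)=4 -> preserves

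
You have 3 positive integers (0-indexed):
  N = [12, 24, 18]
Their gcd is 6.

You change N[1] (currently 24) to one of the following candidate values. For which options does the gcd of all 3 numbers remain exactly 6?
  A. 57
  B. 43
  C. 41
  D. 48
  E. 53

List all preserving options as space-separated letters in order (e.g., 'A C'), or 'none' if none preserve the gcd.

Old gcd = 6; gcd of others (without N[1]) = 6
New gcd for candidate v: gcd(6, v). Preserves old gcd iff gcd(6, v) = 6.
  Option A: v=57, gcd(6,57)=3 -> changes
  Option B: v=43, gcd(6,43)=1 -> changes
  Option C: v=41, gcd(6,41)=1 -> changes
  Option D: v=48, gcd(6,48)=6 -> preserves
  Option E: v=53, gcd(6,53)=1 -> changes

Answer: D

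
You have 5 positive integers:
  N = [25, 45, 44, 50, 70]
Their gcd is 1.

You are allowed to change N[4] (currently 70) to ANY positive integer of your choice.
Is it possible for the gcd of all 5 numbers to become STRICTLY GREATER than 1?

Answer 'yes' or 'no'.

Answer: no

Derivation:
Current gcd = 1
gcd of all OTHER numbers (without N[4]=70): gcd([25, 45, 44, 50]) = 1
The new gcd after any change is gcd(1, new_value).
This can be at most 1.
Since 1 = old gcd 1, the gcd can only stay the same or decrease.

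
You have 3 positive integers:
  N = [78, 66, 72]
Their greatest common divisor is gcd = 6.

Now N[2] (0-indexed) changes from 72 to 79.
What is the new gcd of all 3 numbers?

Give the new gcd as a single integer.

Answer: 1

Derivation:
Numbers: [78, 66, 72], gcd = 6
Change: index 2, 72 -> 79
gcd of the OTHER numbers (without index 2): gcd([78, 66]) = 6
New gcd = gcd(g_others, new_val) = gcd(6, 79) = 1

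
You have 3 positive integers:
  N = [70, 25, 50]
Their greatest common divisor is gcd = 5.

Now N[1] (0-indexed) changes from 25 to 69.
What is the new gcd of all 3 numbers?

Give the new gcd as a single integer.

Answer: 1

Derivation:
Numbers: [70, 25, 50], gcd = 5
Change: index 1, 25 -> 69
gcd of the OTHER numbers (without index 1): gcd([70, 50]) = 10
New gcd = gcd(g_others, new_val) = gcd(10, 69) = 1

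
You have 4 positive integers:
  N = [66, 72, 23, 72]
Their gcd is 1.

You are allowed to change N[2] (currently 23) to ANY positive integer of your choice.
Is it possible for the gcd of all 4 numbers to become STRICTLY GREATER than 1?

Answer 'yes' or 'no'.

Answer: yes

Derivation:
Current gcd = 1
gcd of all OTHER numbers (without N[2]=23): gcd([66, 72, 72]) = 6
The new gcd after any change is gcd(6, new_value).
This can be at most 6.
Since 6 > old gcd 1, the gcd CAN increase (e.g., set N[2] = 6).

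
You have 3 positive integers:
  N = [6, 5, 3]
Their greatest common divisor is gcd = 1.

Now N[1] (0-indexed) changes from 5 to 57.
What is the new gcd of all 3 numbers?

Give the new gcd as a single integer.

Answer: 3

Derivation:
Numbers: [6, 5, 3], gcd = 1
Change: index 1, 5 -> 57
gcd of the OTHER numbers (without index 1): gcd([6, 3]) = 3
New gcd = gcd(g_others, new_val) = gcd(3, 57) = 3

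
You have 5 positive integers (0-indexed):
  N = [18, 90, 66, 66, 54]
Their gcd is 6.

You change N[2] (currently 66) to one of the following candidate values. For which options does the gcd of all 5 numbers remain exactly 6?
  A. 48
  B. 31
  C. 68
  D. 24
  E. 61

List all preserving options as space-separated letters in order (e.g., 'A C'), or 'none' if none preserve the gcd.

Old gcd = 6; gcd of others (without N[2]) = 6
New gcd for candidate v: gcd(6, v). Preserves old gcd iff gcd(6, v) = 6.
  Option A: v=48, gcd(6,48)=6 -> preserves
  Option B: v=31, gcd(6,31)=1 -> changes
  Option C: v=68, gcd(6,68)=2 -> changes
  Option D: v=24, gcd(6,24)=6 -> preserves
  Option E: v=61, gcd(6,61)=1 -> changes

Answer: A D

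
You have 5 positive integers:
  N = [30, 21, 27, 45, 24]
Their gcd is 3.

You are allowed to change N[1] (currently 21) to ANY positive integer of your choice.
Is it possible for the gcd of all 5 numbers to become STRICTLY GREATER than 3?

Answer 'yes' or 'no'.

Answer: no

Derivation:
Current gcd = 3
gcd of all OTHER numbers (without N[1]=21): gcd([30, 27, 45, 24]) = 3
The new gcd after any change is gcd(3, new_value).
This can be at most 3.
Since 3 = old gcd 3, the gcd can only stay the same or decrease.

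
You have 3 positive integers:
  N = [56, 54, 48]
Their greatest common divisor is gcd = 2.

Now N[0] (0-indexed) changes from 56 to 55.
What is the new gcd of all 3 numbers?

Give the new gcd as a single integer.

Answer: 1

Derivation:
Numbers: [56, 54, 48], gcd = 2
Change: index 0, 56 -> 55
gcd of the OTHER numbers (without index 0): gcd([54, 48]) = 6
New gcd = gcd(g_others, new_val) = gcd(6, 55) = 1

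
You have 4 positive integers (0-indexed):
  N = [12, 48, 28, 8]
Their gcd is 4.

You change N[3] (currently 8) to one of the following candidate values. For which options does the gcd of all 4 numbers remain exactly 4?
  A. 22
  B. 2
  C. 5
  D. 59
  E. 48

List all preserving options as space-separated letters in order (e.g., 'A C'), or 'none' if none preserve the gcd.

Old gcd = 4; gcd of others (without N[3]) = 4
New gcd for candidate v: gcd(4, v). Preserves old gcd iff gcd(4, v) = 4.
  Option A: v=22, gcd(4,22)=2 -> changes
  Option B: v=2, gcd(4,2)=2 -> changes
  Option C: v=5, gcd(4,5)=1 -> changes
  Option D: v=59, gcd(4,59)=1 -> changes
  Option E: v=48, gcd(4,48)=4 -> preserves

Answer: E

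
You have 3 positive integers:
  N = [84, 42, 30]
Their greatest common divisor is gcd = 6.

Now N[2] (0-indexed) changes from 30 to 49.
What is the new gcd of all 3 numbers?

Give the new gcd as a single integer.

Numbers: [84, 42, 30], gcd = 6
Change: index 2, 30 -> 49
gcd of the OTHER numbers (without index 2): gcd([84, 42]) = 42
New gcd = gcd(g_others, new_val) = gcd(42, 49) = 7

Answer: 7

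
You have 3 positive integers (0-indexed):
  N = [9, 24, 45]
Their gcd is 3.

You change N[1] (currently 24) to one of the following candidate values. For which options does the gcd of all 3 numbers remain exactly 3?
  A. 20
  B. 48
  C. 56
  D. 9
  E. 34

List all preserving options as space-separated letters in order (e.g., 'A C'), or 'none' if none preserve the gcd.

Old gcd = 3; gcd of others (without N[1]) = 9
New gcd for candidate v: gcd(9, v). Preserves old gcd iff gcd(9, v) = 3.
  Option A: v=20, gcd(9,20)=1 -> changes
  Option B: v=48, gcd(9,48)=3 -> preserves
  Option C: v=56, gcd(9,56)=1 -> changes
  Option D: v=9, gcd(9,9)=9 -> changes
  Option E: v=34, gcd(9,34)=1 -> changes

Answer: B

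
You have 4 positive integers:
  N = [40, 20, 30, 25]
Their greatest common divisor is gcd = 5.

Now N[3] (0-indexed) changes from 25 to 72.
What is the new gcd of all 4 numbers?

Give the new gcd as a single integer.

Answer: 2

Derivation:
Numbers: [40, 20, 30, 25], gcd = 5
Change: index 3, 25 -> 72
gcd of the OTHER numbers (without index 3): gcd([40, 20, 30]) = 10
New gcd = gcd(g_others, new_val) = gcd(10, 72) = 2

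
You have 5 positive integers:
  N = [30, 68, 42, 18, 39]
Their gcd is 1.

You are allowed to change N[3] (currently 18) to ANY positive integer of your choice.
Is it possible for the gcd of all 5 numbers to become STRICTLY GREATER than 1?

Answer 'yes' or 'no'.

Current gcd = 1
gcd of all OTHER numbers (without N[3]=18): gcd([30, 68, 42, 39]) = 1
The new gcd after any change is gcd(1, new_value).
This can be at most 1.
Since 1 = old gcd 1, the gcd can only stay the same or decrease.

Answer: no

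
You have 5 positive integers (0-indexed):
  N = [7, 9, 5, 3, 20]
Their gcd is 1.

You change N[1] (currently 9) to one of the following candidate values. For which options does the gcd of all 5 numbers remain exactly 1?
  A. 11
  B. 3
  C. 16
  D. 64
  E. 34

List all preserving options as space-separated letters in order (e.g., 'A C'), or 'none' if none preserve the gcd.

Old gcd = 1; gcd of others (without N[1]) = 1
New gcd for candidate v: gcd(1, v). Preserves old gcd iff gcd(1, v) = 1.
  Option A: v=11, gcd(1,11)=1 -> preserves
  Option B: v=3, gcd(1,3)=1 -> preserves
  Option C: v=16, gcd(1,16)=1 -> preserves
  Option D: v=64, gcd(1,64)=1 -> preserves
  Option E: v=34, gcd(1,34)=1 -> preserves

Answer: A B C D E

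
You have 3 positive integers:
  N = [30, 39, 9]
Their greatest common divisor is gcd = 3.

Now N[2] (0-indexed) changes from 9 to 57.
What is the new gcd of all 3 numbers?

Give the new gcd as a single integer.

Numbers: [30, 39, 9], gcd = 3
Change: index 2, 9 -> 57
gcd of the OTHER numbers (without index 2): gcd([30, 39]) = 3
New gcd = gcd(g_others, new_val) = gcd(3, 57) = 3

Answer: 3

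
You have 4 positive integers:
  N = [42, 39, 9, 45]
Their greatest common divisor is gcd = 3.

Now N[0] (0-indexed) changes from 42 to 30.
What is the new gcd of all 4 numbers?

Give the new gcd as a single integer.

Answer: 3

Derivation:
Numbers: [42, 39, 9, 45], gcd = 3
Change: index 0, 42 -> 30
gcd of the OTHER numbers (without index 0): gcd([39, 9, 45]) = 3
New gcd = gcd(g_others, new_val) = gcd(3, 30) = 3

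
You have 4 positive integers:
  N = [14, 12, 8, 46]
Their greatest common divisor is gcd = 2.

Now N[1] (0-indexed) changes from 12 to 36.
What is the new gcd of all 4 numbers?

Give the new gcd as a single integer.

Numbers: [14, 12, 8, 46], gcd = 2
Change: index 1, 12 -> 36
gcd of the OTHER numbers (without index 1): gcd([14, 8, 46]) = 2
New gcd = gcd(g_others, new_val) = gcd(2, 36) = 2

Answer: 2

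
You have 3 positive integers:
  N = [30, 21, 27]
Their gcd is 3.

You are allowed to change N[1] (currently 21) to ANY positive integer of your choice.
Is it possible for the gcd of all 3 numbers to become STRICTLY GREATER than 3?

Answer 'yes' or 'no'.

Current gcd = 3
gcd of all OTHER numbers (without N[1]=21): gcd([30, 27]) = 3
The new gcd after any change is gcd(3, new_value).
This can be at most 3.
Since 3 = old gcd 3, the gcd can only stay the same or decrease.

Answer: no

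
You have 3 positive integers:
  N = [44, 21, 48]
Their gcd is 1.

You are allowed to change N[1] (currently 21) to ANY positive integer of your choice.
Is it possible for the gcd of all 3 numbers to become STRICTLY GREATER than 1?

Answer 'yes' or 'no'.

Current gcd = 1
gcd of all OTHER numbers (without N[1]=21): gcd([44, 48]) = 4
The new gcd after any change is gcd(4, new_value).
This can be at most 4.
Since 4 > old gcd 1, the gcd CAN increase (e.g., set N[1] = 4).

Answer: yes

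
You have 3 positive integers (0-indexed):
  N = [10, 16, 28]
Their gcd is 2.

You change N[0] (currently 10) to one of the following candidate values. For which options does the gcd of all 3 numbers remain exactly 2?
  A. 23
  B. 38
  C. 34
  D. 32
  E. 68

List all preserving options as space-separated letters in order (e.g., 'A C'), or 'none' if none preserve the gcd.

Old gcd = 2; gcd of others (without N[0]) = 4
New gcd for candidate v: gcd(4, v). Preserves old gcd iff gcd(4, v) = 2.
  Option A: v=23, gcd(4,23)=1 -> changes
  Option B: v=38, gcd(4,38)=2 -> preserves
  Option C: v=34, gcd(4,34)=2 -> preserves
  Option D: v=32, gcd(4,32)=4 -> changes
  Option E: v=68, gcd(4,68)=4 -> changes

Answer: B C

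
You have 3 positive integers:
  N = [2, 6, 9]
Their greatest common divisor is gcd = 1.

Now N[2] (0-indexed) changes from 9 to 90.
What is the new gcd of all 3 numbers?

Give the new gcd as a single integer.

Answer: 2

Derivation:
Numbers: [2, 6, 9], gcd = 1
Change: index 2, 9 -> 90
gcd of the OTHER numbers (without index 2): gcd([2, 6]) = 2
New gcd = gcd(g_others, new_val) = gcd(2, 90) = 2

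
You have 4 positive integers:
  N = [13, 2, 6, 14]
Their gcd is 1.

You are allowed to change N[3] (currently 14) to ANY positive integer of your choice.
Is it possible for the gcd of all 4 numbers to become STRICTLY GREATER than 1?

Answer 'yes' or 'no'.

Answer: no

Derivation:
Current gcd = 1
gcd of all OTHER numbers (without N[3]=14): gcd([13, 2, 6]) = 1
The new gcd after any change is gcd(1, new_value).
This can be at most 1.
Since 1 = old gcd 1, the gcd can only stay the same or decrease.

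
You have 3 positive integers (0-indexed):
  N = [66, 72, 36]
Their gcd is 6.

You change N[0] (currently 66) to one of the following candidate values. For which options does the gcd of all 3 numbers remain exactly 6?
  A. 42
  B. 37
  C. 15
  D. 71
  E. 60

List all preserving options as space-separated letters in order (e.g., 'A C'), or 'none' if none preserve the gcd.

Old gcd = 6; gcd of others (without N[0]) = 36
New gcd for candidate v: gcd(36, v). Preserves old gcd iff gcd(36, v) = 6.
  Option A: v=42, gcd(36,42)=6 -> preserves
  Option B: v=37, gcd(36,37)=1 -> changes
  Option C: v=15, gcd(36,15)=3 -> changes
  Option D: v=71, gcd(36,71)=1 -> changes
  Option E: v=60, gcd(36,60)=12 -> changes

Answer: A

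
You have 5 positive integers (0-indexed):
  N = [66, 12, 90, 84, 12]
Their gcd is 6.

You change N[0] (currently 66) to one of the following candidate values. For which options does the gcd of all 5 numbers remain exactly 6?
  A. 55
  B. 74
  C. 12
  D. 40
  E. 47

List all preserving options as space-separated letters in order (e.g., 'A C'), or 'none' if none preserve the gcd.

Old gcd = 6; gcd of others (without N[0]) = 6
New gcd for candidate v: gcd(6, v). Preserves old gcd iff gcd(6, v) = 6.
  Option A: v=55, gcd(6,55)=1 -> changes
  Option B: v=74, gcd(6,74)=2 -> changes
  Option C: v=12, gcd(6,12)=6 -> preserves
  Option D: v=40, gcd(6,40)=2 -> changes
  Option E: v=47, gcd(6,47)=1 -> changes

Answer: C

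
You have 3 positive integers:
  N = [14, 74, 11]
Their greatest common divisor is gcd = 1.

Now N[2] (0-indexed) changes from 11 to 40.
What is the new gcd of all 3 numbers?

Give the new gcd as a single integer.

Answer: 2

Derivation:
Numbers: [14, 74, 11], gcd = 1
Change: index 2, 11 -> 40
gcd of the OTHER numbers (without index 2): gcd([14, 74]) = 2
New gcd = gcd(g_others, new_val) = gcd(2, 40) = 2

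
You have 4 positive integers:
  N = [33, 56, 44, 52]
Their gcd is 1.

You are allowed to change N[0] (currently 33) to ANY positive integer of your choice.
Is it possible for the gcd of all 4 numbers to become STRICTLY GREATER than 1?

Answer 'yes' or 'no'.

Current gcd = 1
gcd of all OTHER numbers (without N[0]=33): gcd([56, 44, 52]) = 4
The new gcd after any change is gcd(4, new_value).
This can be at most 4.
Since 4 > old gcd 1, the gcd CAN increase (e.g., set N[0] = 4).

Answer: yes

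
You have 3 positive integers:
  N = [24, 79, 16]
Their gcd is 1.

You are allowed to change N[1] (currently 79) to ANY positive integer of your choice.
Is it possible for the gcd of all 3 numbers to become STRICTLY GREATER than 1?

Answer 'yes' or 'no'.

Current gcd = 1
gcd of all OTHER numbers (without N[1]=79): gcd([24, 16]) = 8
The new gcd after any change is gcd(8, new_value).
This can be at most 8.
Since 8 > old gcd 1, the gcd CAN increase (e.g., set N[1] = 8).

Answer: yes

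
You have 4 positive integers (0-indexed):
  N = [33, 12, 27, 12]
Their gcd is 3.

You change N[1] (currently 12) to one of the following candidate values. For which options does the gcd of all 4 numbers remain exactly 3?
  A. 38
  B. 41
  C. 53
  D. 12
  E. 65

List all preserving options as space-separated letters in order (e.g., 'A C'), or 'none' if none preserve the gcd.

Answer: D

Derivation:
Old gcd = 3; gcd of others (without N[1]) = 3
New gcd for candidate v: gcd(3, v). Preserves old gcd iff gcd(3, v) = 3.
  Option A: v=38, gcd(3,38)=1 -> changes
  Option B: v=41, gcd(3,41)=1 -> changes
  Option C: v=53, gcd(3,53)=1 -> changes
  Option D: v=12, gcd(3,12)=3 -> preserves
  Option E: v=65, gcd(3,65)=1 -> changes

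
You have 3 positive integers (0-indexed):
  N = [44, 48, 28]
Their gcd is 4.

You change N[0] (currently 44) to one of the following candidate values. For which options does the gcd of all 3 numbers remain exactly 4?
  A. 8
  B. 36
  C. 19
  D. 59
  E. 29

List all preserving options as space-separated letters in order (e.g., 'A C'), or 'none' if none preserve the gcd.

Old gcd = 4; gcd of others (without N[0]) = 4
New gcd for candidate v: gcd(4, v). Preserves old gcd iff gcd(4, v) = 4.
  Option A: v=8, gcd(4,8)=4 -> preserves
  Option B: v=36, gcd(4,36)=4 -> preserves
  Option C: v=19, gcd(4,19)=1 -> changes
  Option D: v=59, gcd(4,59)=1 -> changes
  Option E: v=29, gcd(4,29)=1 -> changes

Answer: A B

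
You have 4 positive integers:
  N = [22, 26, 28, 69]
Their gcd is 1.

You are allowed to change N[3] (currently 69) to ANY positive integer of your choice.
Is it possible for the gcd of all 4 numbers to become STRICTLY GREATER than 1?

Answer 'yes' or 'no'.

Current gcd = 1
gcd of all OTHER numbers (without N[3]=69): gcd([22, 26, 28]) = 2
The new gcd after any change is gcd(2, new_value).
This can be at most 2.
Since 2 > old gcd 1, the gcd CAN increase (e.g., set N[3] = 2).

Answer: yes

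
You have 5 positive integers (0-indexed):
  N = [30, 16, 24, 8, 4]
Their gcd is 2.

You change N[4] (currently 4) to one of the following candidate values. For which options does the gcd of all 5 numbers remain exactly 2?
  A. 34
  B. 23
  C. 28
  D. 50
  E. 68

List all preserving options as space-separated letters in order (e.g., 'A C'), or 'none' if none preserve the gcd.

Answer: A C D E

Derivation:
Old gcd = 2; gcd of others (without N[4]) = 2
New gcd for candidate v: gcd(2, v). Preserves old gcd iff gcd(2, v) = 2.
  Option A: v=34, gcd(2,34)=2 -> preserves
  Option B: v=23, gcd(2,23)=1 -> changes
  Option C: v=28, gcd(2,28)=2 -> preserves
  Option D: v=50, gcd(2,50)=2 -> preserves
  Option E: v=68, gcd(2,68)=2 -> preserves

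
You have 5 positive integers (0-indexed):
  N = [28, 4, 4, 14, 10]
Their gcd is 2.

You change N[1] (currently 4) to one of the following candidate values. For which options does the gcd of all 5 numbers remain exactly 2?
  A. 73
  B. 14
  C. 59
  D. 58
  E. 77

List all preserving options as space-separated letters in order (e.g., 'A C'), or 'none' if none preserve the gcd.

Answer: B D

Derivation:
Old gcd = 2; gcd of others (without N[1]) = 2
New gcd for candidate v: gcd(2, v). Preserves old gcd iff gcd(2, v) = 2.
  Option A: v=73, gcd(2,73)=1 -> changes
  Option B: v=14, gcd(2,14)=2 -> preserves
  Option C: v=59, gcd(2,59)=1 -> changes
  Option D: v=58, gcd(2,58)=2 -> preserves
  Option E: v=77, gcd(2,77)=1 -> changes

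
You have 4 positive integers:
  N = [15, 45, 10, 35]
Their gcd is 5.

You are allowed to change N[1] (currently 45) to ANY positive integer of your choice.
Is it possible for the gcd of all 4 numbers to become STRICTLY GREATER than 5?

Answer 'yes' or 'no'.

Answer: no

Derivation:
Current gcd = 5
gcd of all OTHER numbers (without N[1]=45): gcd([15, 10, 35]) = 5
The new gcd after any change is gcd(5, new_value).
This can be at most 5.
Since 5 = old gcd 5, the gcd can only stay the same or decrease.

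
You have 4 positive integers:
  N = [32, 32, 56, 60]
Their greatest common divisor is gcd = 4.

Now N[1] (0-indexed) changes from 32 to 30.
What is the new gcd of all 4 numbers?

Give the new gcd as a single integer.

Answer: 2

Derivation:
Numbers: [32, 32, 56, 60], gcd = 4
Change: index 1, 32 -> 30
gcd of the OTHER numbers (without index 1): gcd([32, 56, 60]) = 4
New gcd = gcd(g_others, new_val) = gcd(4, 30) = 2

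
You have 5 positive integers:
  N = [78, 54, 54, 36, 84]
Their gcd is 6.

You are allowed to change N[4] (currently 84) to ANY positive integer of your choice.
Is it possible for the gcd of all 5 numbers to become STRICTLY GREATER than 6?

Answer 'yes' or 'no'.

Answer: no

Derivation:
Current gcd = 6
gcd of all OTHER numbers (without N[4]=84): gcd([78, 54, 54, 36]) = 6
The new gcd after any change is gcd(6, new_value).
This can be at most 6.
Since 6 = old gcd 6, the gcd can only stay the same or decrease.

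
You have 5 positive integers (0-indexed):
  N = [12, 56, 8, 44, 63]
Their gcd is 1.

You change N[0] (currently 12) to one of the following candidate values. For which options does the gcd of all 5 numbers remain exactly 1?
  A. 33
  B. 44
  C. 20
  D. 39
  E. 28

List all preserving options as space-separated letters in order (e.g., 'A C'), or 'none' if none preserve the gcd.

Old gcd = 1; gcd of others (without N[0]) = 1
New gcd for candidate v: gcd(1, v). Preserves old gcd iff gcd(1, v) = 1.
  Option A: v=33, gcd(1,33)=1 -> preserves
  Option B: v=44, gcd(1,44)=1 -> preserves
  Option C: v=20, gcd(1,20)=1 -> preserves
  Option D: v=39, gcd(1,39)=1 -> preserves
  Option E: v=28, gcd(1,28)=1 -> preserves

Answer: A B C D E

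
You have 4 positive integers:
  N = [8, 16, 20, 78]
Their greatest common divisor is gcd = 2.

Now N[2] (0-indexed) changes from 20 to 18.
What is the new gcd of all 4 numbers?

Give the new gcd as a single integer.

Answer: 2

Derivation:
Numbers: [8, 16, 20, 78], gcd = 2
Change: index 2, 20 -> 18
gcd of the OTHER numbers (without index 2): gcd([8, 16, 78]) = 2
New gcd = gcd(g_others, new_val) = gcd(2, 18) = 2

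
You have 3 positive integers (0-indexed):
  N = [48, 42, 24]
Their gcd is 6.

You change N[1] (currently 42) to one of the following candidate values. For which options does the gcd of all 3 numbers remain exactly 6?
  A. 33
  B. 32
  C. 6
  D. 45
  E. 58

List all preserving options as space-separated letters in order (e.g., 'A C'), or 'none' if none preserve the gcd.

Old gcd = 6; gcd of others (without N[1]) = 24
New gcd for candidate v: gcd(24, v). Preserves old gcd iff gcd(24, v) = 6.
  Option A: v=33, gcd(24,33)=3 -> changes
  Option B: v=32, gcd(24,32)=8 -> changes
  Option C: v=6, gcd(24,6)=6 -> preserves
  Option D: v=45, gcd(24,45)=3 -> changes
  Option E: v=58, gcd(24,58)=2 -> changes

Answer: C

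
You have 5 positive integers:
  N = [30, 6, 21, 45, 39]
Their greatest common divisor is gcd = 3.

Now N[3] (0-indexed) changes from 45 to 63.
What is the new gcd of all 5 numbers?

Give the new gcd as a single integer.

Answer: 3

Derivation:
Numbers: [30, 6, 21, 45, 39], gcd = 3
Change: index 3, 45 -> 63
gcd of the OTHER numbers (without index 3): gcd([30, 6, 21, 39]) = 3
New gcd = gcd(g_others, new_val) = gcd(3, 63) = 3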